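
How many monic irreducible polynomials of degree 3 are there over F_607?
There are 74549312 monic irreducible polynomials of degree 3 over F_607

Each element of F_{607^3} that lies in no proper subfield is a root of exactly one monic irreducible of degree 3 over F_607, and each such polynomial has 3 distinct roots in F_{607^3}. By Möbius inversion the count is N_607(3) = (1/3) Σ_{d|3} μ(3/d) · 607^d = (1/3)(μ(3)·607^1 + μ(1)·607^3) = 223647936/3 = 74549312.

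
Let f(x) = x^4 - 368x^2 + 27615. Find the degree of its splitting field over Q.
[K : Q] = 4

Solving the quadratic in x^2: x^2 = (368 ± √(368^2 - 4·27615))/2 = (368 ± √24964)/2 = (368 ± 158)/2, giving x^2 = 105 or x^2 = 263. So f(x) = (x^2 - 105)(x^2 - 263) and the roots of f are ±√105, ±√263. Hence the splitting field is K = Q(√105, √263). Since 105 and 263 are distinct squarefree integers > 1, their product 27615 is not a perfect square, so √263 ∉ Q(√105). By the tower law [K:Q] = [Q(√105,√263):Q(√105)] · [Q(√105):Q] = 2 · 2 = 4.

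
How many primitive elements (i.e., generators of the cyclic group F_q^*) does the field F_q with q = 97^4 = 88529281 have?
There are φ(88529280) = 20213760 primitive elements

F_q^* is cyclic of order q - 1 = 88529280. A cyclic group of order m has exactly φ(m) generators. Here m = 88529280 = 2^7 · 3 · 5 · 7^2 · 941, so the number of primitive elements is φ(88529280) = 20213760.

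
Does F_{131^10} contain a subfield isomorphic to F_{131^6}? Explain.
No: F_{131^6} is not a subfield of F_{131^10}

F_{p^m} embeds in F_{p^n} iff m | n. Here 6 ∤ 10 (since 10 = 1·6 + 4 with remainder 4 ≠ 0), so F_{131^6} is not a subfield of F_{131^10}. Equivalently: if it were, the tower law would give 6 = [F_{131^6}:F_131] dividing [F_{131^10}:F_131] = 10, contradiction.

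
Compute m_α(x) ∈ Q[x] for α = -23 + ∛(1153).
m_α(x) = x^3 + 69x^2 + 1587x + 11014

Set β = α + 23 = ∛(1153), so β^3 = 1153. Then (α + 23)^3 - 1153 = 0, i.e. α is a root of g(x) = (x + 23)^3 - 1153 = x^3 + 69x^2 + 1587x + 11014. Since g(x) = h(x + 23) where h(x) = x^3 - 1153, and h is irreducible over Q (because 1153 is not a perfect cube, so h has no rational root, and a monic cubic with no rational root is irreducible), g is also irreducible (irreducibility is preserved under the substitution x → x + 23). Hence m_α(x) = x^3 + 69x^2 + 1587x + 11014.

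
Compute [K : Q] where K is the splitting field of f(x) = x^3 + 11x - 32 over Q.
[K : Q] = 6

By the rational root test, any rational root of the monic integer polynomial f(x) = x^3 + 11x - 32 must be an integer dividing the constant term -32, i.e. one of ±{1, 2, 4, 8, 16, 32}. Evaluating: f(1) = -20, f(-1) = -44, f(2) = -2, f(-2) = -62, f(4) = 76, f(-4) = -140, f(8) = 568, f(-8) = -632, f(16) = 4240, f(-16) = -4304, f(32) = 33088, f(-32) = -33152; none is 0, so f has no rational root and is therefore irreducible over Q (a cubic with no linear factor over a field is irreducible). For an irreducible cubic, the Galois group is A_3 or S_3 according as the discriminant disc(f) = -4a^3 - 27b^2 = -4·(11)^3 - 27·(-32)^2 = -32972 is or is not a square in Q. Here disc(f) = -32972 is not a perfect square in Q, so the Galois group of f over Q is not contained in A_3 and must be all of S_3. The splitting field has degree |S_3| = 6 over Q, so [K : Q] = 6.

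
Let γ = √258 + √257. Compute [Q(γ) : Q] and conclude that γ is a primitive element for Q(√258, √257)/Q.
[Q(γ) : Q] = 4 (equivalently, Q(γ) = Q(√258, √257))

Obviously Q(γ) ⊆ Q(√258, √257), and [Q(√258, √257):Q] = 4 (since 258, 257 are distinct squarefree integers > 1 with 66306 not a perfect square). To show equality we compute the minimal polynomial of γ. From γ = √258 + √257: γ^2 = 258 + 2√(66306) + 257 = 515 + 2√(66306), so γ^2 - 515 = 2√(66306); squaring, (γ^2 - 515)^2 = 4·66306, i.e. γ^4 - 1030γ^2 + 265225 - 265224 = 0, i.e. γ^4 - 1030γ^2 + 1 = 0. So γ is a root of x^4 - 1030x^2 + 1. This polynomial is irreducible over Q: it has no rational root (each ±√258 ± √257 is irrational), and any factorization into two quadratics over Q would force √(66306) ∈ Q (pairing opposite roots) or √258, √257 ∈ Q (other pairings), all impossible. Hence [Q(γ):Q] = 4 = [Q(√258, √257):Q], so Q(γ) = Q(√258, √257).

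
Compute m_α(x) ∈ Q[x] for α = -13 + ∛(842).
m_α(x) = x^3 + 39x^2 + 507x + 1355

Set β = α + 13 = ∛(842), so β^3 = 842. Then (α + 13)^3 - 842 = 0, i.e. α is a root of g(x) = (x + 13)^3 - 842 = x^3 + 39x^2 + 507x + 1355. Since g(x) = h(x + 13) where h(x) = x^3 - 842, and h is irreducible over Q (because 842 is not a perfect cube, so h has no rational root, and a monic cubic with no rational root is irreducible), g is also irreducible (irreducibility is preserved under the substitution x → x + 13). Hence m_α(x) = x^3 + 39x^2 + 507x + 1355.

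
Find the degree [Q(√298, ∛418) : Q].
[Q(√298, ∛418) : Q] = 6

Let L = Q(√298, ∛418). Since Q(√298) ⊂ L and [Q(√298):Q] = 2, the tower law gives 2 | [L:Q]. Likewise Q(∛418) ⊂ L with [Q(∛418):Q] = 3 (because 418 is not a perfect cube), so 3 | [L:Q]. As gcd(2,3) = 1, [L:Q] is divisible by 6. Conversely L is generated over Q by √298 and ∛418, so [L:Q] ≤ 2·3 = 6. Therefore [Q(√298, ∛418) : Q] = 6.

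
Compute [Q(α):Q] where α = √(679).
[Q(α):Q] = 2

[Q(α):Q] equals the degree of the minimal polynomial of α. Here α^2 = 679 and x^2 - 679 is irreducible (d = 679 is squarefree, ≠ 1, hence not a square), so deg(m_α) = 2. Thus [Q(α):Q] = 2.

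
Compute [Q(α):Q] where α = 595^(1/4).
[Q(α):Q] = 4

α is a root of x^4 - 595. By Eisenstein's criterion at the prime p = 5 (which divides the constant term 595 but p^2 = 25 does not, since 595 is squarefree), x^4 - 595 is irreducible over Q. Hence [Q(α):Q] = 4.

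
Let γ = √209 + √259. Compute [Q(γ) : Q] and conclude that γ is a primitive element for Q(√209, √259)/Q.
[Q(γ) : Q] = 4 (equivalently, Q(γ) = Q(√209, √259))

Obviously Q(γ) ⊆ Q(√209, √259), and [Q(√209, √259):Q] = 4 (since 209, 259 are distinct squarefree integers > 1 with 54131 not a perfect square). To show equality we compute the minimal polynomial of γ. From γ = √209 + √259: γ^2 = 209 + 2√(54131) + 259 = 468 + 2√(54131), so γ^2 - 468 = 2√(54131); squaring, (γ^2 - 468)^2 = 4·54131, i.e. γ^4 - 936γ^2 + 219024 - 216524 = 0, i.e. γ^4 - 936γ^2 + 2500 = 0. So γ is a root of x^4 - 936x^2 + 2500. This polynomial is irreducible over Q: it has no rational root (each ±√209 ± √259 is irrational), and any factorization into two quadratics over Q would force √(54131) ∈ Q (pairing opposite roots) or √209, √259 ∈ Q (other pairings), all impossible. Hence [Q(γ):Q] = 4 = [Q(√209, √259):Q], so Q(γ) = Q(√209, √259).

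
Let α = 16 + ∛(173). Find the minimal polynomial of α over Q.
m_α(x) = x^3 - 48x^2 + 768x - 4269

Set β = α - 16 = ∛(173), so β^3 = 173. Then (α - 16)^3 - 173 = 0, i.e. α is a root of g(x) = (x - 16)^3 - 173 = x^3 - 48x^2 + 768x - 4269. Since g(x) = h(x - 16) where h(x) = x^3 - 173, and h is irreducible over Q (because 173 is not a perfect cube, so h has no rational root, and a monic cubic with no rational root is irreducible), g is also irreducible (irreducibility is preserved under the substitution x → x - 16). Hence m_α(x) = x^3 - 48x^2 + 768x - 4269.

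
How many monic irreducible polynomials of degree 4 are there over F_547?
There are 22381431618 monic irreducible polynomials of degree 4 over F_547

Each element of F_{547^4} that lies in no proper subfield is a root of exactly one monic irreducible of degree 4 over F_547, and each such polynomial has 4 distinct roots in F_{547^4}. By Möbius inversion the count is N_547(4) = (1/4) Σ_{d|4} μ(4/d) · 547^d = (1/4)(μ(4)·547^1 + μ(2)·547^2 + μ(1)·547^4) = 89525726472/4 = 22381431618.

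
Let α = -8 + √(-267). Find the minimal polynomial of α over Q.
m_α(x) = x^2 + 16x + 331

From α + 8 = √(-267), squaring gives (α + 8)^2 = -267, i.e. α^2 + 16α + 64 = -267, so α^2 + 16α + 331 = 0. The discriminant of x^2 + 16x + 331 is (16)^2 - 4·(331) = 256 - 1324 = -1068, and 4·(-267) is not a perfect square in Q since -267 is squarefree and ≠ 1. Hence x^2 + 16x + 331 is irreducible over Q and is the minimal polynomial of α.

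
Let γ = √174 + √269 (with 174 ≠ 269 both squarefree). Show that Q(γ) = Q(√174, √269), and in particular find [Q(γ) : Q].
[Q(γ) : Q] = 4 (equivalently, Q(γ) = Q(√174, √269))

Obviously Q(γ) ⊆ Q(√174, √269), and [Q(√174, √269):Q] = 4 (since 174, 269 are distinct squarefree integers > 1 with 46806 not a perfect square). To show equality we compute the minimal polynomial of γ. From γ = √174 + √269: γ^2 = 174 + 2√(46806) + 269 = 443 + 2√(46806), so γ^2 - 443 = 2√(46806); squaring, (γ^2 - 443)^2 = 4·46806, i.e. γ^4 - 886γ^2 + 196249 - 187224 = 0, i.e. γ^4 - 886γ^2 + 9025 = 0. So γ is a root of x^4 - 886x^2 + 9025. This polynomial is irreducible over Q: it has no rational root (each ±√174 ± √269 is irrational), and any factorization into two quadratics over Q would force √(46806) ∈ Q (pairing opposite roots) or √174, √269 ∈ Q (other pairings), all impossible. Hence [Q(γ):Q] = 4 = [Q(√174, √269):Q], so Q(γ) = Q(√174, √269).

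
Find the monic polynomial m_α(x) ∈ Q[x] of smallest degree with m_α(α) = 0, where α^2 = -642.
m_α(x) = x^2 + 642

α satisfies α^2 + 642 = 0, so x^2 + 642 annihilates α. Since d = -642 is squarefree and ≠ 1, it is not a perfect square in Q, so x^2 + 642 has no rational root and is therefore irreducible over Q (a degree-2 polynomial over a field is irreducible iff it has no root). Hence m_α(x) = x^2 + 642.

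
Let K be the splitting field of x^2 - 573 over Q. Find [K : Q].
[K : Q] = 2

f(x) = x^2 - 573 factors as (x - √573)(x + √573). The splitting field is K = Q(√573). Since 573 is squarefree and > 1, it is not a perfect square, so x^2 - 573 is irreducible over Q and [Q(√573) : Q] = 2. Hence [K : Q] = 2.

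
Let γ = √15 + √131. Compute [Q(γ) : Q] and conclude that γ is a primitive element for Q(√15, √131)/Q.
[Q(γ) : Q] = 4 (equivalently, Q(γ) = Q(√15, √131))

Obviously Q(γ) ⊆ Q(√15, √131), and [Q(√15, √131):Q] = 4 (since 15, 131 are distinct squarefree integers > 1 with 1965 not a perfect square). To show equality we compute the minimal polynomial of γ. From γ = √15 + √131: γ^2 = 15 + 2√(1965) + 131 = 146 + 2√(1965), so γ^2 - 146 = 2√(1965); squaring, (γ^2 - 146)^2 = 4·1965, i.e. γ^4 - 292γ^2 + 21316 - 7860 = 0, i.e. γ^4 - 292γ^2 + 13456 = 0. So γ is a root of x^4 - 292x^2 + 13456. This polynomial is irreducible over Q: it has no rational root (each ±√15 ± √131 is irrational), and any factorization into two quadratics over Q would force √(1965) ∈ Q (pairing opposite roots) or √15, √131 ∈ Q (other pairings), all impossible. Hence [Q(γ):Q] = 4 = [Q(√15, √131):Q], so Q(γ) = Q(√15, √131).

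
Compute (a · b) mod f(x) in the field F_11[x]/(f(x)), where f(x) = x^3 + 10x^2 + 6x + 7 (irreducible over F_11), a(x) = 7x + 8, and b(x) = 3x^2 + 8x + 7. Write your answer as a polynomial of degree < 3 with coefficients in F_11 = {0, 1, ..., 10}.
a · b ≡ 2x^2 + 9x + 8 (mod f(x))

Multiply in F_11[x]: a(x)·b(x) = (7x + 8)·(3x^2 + 8x + 7) = 10x^3 + 3x^2 + 3x + 1. This has degree ≥ 3, so divide by f(x) over F_11: 10x^3 + 3x^2 + 3x + 1 = (10)·(x^3 + 10x^2 + 6x + 7) + (2x^2 + 9x + 8). Hence a·b ≡ 2x^2 + 9x + 8 (mod f). (F_11[x]/(f) is a field with 11^3 = 1331 elements since f is irreducible of degree 3.)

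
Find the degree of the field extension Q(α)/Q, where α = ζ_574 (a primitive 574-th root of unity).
[Q(α):Q] = 240

The minimal polynomial of ζ_574 over Q is the 574-th cyclotomic polynomial Φ_574(x), which is irreducible over Q and has degree φ(574) = 240. Hence [Q(α):Q] = φ(574) = 240.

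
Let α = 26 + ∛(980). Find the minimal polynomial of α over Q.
m_α(x) = x^3 - 78x^2 + 2028x - 18556

Set β = α - 26 = ∛(980), so β^3 = 980. Then (α - 26)^3 - 980 = 0, i.e. α is a root of g(x) = (x - 26)^3 - 980 = x^3 - 78x^2 + 2028x - 18556. Since g(x) = h(x - 26) where h(x) = x^3 - 980, and h is irreducible over Q (because 980 is not a perfect cube, so h has no rational root, and a monic cubic with no rational root is irreducible), g is also irreducible (irreducibility is preserved under the substitution x → x - 26). Hence m_α(x) = x^3 - 78x^2 + 2028x - 18556.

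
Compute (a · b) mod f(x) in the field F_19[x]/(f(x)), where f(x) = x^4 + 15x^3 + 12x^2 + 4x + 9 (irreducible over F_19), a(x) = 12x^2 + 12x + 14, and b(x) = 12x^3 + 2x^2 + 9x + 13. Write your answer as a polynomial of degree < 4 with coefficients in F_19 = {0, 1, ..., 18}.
a · b ≡ 9x^3 + 3x^2 + 3 (mod f(x))

Multiply in F_19[x]: a(x)·b(x) = (12x^2 + 12x + 14)·(12x^3 + 2x^2 + 9x + 13) = 11x^5 + 16x^4 + 15x^3 + 7x^2 + 16x + 11. This has degree ≥ 4, so divide by f(x) over F_19: 11x^5 + 16x^4 + 15x^3 + 7x^2 + 16x + 11 = (11x + 3)·(x^4 + 15x^3 + 12x^2 + 4x + 9) + (9x^3 + 3x^2 + 3). Hence a·b ≡ 9x^3 + 3x^2 + 3 (mod f). (F_19[x]/(f) is a field with 19^4 = 130321 elements since f is irreducible of degree 4.)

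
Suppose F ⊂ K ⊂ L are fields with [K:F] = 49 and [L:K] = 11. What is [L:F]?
[L:F] = 539

The tower law says that for any tower of field extensions F ⊂ K ⊂ L with finite degrees, [L:F] = [L:K] · [K:F]. Here this gives [L:F] = 11 · 49 = 539.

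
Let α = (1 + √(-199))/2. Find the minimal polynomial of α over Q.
m_α(x) = x^2 - x + 50

From 2α - 1 = √(-199), squaring gives (2α - 1)^2 = -199, i.e. 4α^2 - 4α + 1 = -199, so α^2 - α + (1 + 199)/4 = 0. Since -199 ≡ 1 (mod 4), (1 + 199)/4 = 50 ∈ Z. The polynomial x^2 - x + 50 has discriminant 1 - 4·(50) = -199, which is not a perfect square in Q (d = -199 is squarefree and ≠ 1), so x^2 - x + 50 is irreducible over Q. It is the minimal polynomial of α.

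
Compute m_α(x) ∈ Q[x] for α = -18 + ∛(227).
m_α(x) = x^3 + 54x^2 + 972x + 5605

Set β = α + 18 = ∛(227), so β^3 = 227. Then (α + 18)^3 - 227 = 0, i.e. α is a root of g(x) = (x + 18)^3 - 227 = x^3 + 54x^2 + 972x + 5605. Since g(x) = h(x + 18) where h(x) = x^3 - 227, and h is irreducible over Q (because 227 is not a perfect cube, so h has no rational root, and a monic cubic with no rational root is irreducible), g is also irreducible (irreducibility is preserved under the substitution x → x + 18). Hence m_α(x) = x^3 + 54x^2 + 972x + 5605.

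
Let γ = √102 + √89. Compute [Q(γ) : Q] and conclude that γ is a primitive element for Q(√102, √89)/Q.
[Q(γ) : Q] = 4 (equivalently, Q(γ) = Q(√102, √89))

Obviously Q(γ) ⊆ Q(√102, √89), and [Q(√102, √89):Q] = 4 (since 102, 89 are distinct squarefree integers > 1 with 9078 not a perfect square). To show equality we compute the minimal polynomial of γ. From γ = √102 + √89: γ^2 = 102 + 2√(9078) + 89 = 191 + 2√(9078), so γ^2 - 191 = 2√(9078); squaring, (γ^2 - 191)^2 = 4·9078, i.e. γ^4 - 382γ^2 + 36481 - 36312 = 0, i.e. γ^4 - 382γ^2 + 169 = 0. So γ is a root of x^4 - 382x^2 + 169. This polynomial is irreducible over Q: it has no rational root (each ±√102 ± √89 is irrational), and any factorization into two quadratics over Q would force √(9078) ∈ Q (pairing opposite roots) or √102, √89 ∈ Q (other pairings), all impossible. Hence [Q(γ):Q] = 4 = [Q(√102, √89):Q], so Q(γ) = Q(√102, √89).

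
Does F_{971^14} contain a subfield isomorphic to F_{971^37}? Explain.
No: F_{971^37} is not a subfield of F_{971^14}

F_{p^m} embeds in F_{p^n} iff m | n. Here 37 ∤ 14 (since 14 = 0·37 + 14 with remainder 14 ≠ 0), so F_{971^37} is not a subfield of F_{971^14}. Equivalently: if it were, the tower law would give 37 = [F_{971^37}:F_971] dividing [F_{971^14}:F_971] = 14, contradiction.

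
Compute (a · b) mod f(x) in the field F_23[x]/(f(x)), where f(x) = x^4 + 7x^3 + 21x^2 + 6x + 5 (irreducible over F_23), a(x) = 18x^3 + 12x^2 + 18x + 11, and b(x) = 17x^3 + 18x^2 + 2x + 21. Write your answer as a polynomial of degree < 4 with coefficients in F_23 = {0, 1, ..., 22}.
a · b ≡ 21x^3 + 19x^2 + 17x + 14 (mod f(x))

Multiply in F_23[x]: a(x)·b(x) = (18x^3 + 12x^2 + 18x + 11)·(17x^3 + 18x^2 + 2x + 21) = 7x^6 + 22x^5 + 6x^4 + 16x^3 + 3x^2 + 9x + 1. This has degree ≥ 4, so divide by f(x) over F_23: 7x^6 + 22x^5 + 6x^4 + 16x^3 + 3x^2 + 9x + 1 = (7x^2 + 19x + 2)·(x^4 + 7x^3 + 21x^2 + 6x + 5) + (21x^3 + 19x^2 + 17x + 14). Hence a·b ≡ 21x^3 + 19x^2 + 17x + 14 (mod f). (F_23[x]/(f) is a field with 23^4 = 279841 elements since f is irreducible of degree 4.)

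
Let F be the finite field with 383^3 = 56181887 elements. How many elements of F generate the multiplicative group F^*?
There are φ(56181886) = 27943680 primitive elements

F_q^* is cyclic of order q - 1 = 56181886. A cyclic group of order m has exactly φ(m) generators. Here m = 56181886 = 2 · 191 · 147073, so the number of primitive elements is φ(56181886) = 27943680.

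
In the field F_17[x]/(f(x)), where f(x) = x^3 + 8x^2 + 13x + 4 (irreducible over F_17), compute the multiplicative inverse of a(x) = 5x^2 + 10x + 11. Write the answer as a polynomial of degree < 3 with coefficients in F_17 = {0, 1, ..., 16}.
a(x)^(-1) ≡ 11x^2 + 15x + 14 (mod f(x))

Since f is irreducible over F_17, F_17[x]/(f) is a field and a(x) ≠ 0 has an inverse. Apply the extended Euclidean algorithm to f(x) and a(x) in F_17[x]: f(x) = (7x + 8)·a(x) + (9x + 1);  a(x) = (10x)·(9x + 1) + (11). The last nonzero remainder is the constant 11 = gcd(f, a) in F_17. Back-substituting through the division chain expresses 11 = s(x)·a(x) + t(x)·f(x) with s(x) ≡ 2x^2 + 12x + 1 (mod f), so (2x^2 + 12x + 1)·a(x) ≡ 11 (mod f). Multiplying by 11^(-1) ≡ 14 in F_17 gives a(x)^(-1) ≡ 14·(2x^2 + 12x + 1) ≡ 11x^2 + 15x + 14 (mod f). Check: (5x^2 + 10x + 11)·(11x^2 + 15x + 14) = 4x^4 + 15x^3 + x^2 + 16x + 1 ≡ 1 (mod x^3 + 8x^2 + 13x + 4).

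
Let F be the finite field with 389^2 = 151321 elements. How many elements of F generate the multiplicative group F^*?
There are φ(151320) = 36864 primitive elements

F_q^* is cyclic of order q - 1 = 151320. A cyclic group of order m has exactly φ(m) generators. Here m = 151320 = 2^3 · 3 · 5 · 13 · 97, so the number of primitive elements is φ(151320) = 36864.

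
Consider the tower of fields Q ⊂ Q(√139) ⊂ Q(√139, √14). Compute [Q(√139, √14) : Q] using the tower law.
[Q(√139, √14) : Q] = 4

[Q(√139):Q] = 2 (min poly x^2 - 139, irreducible since 139 is squarefree > 1). For the top step, suppose √14 ∈ Q(√139), say √14 = c + d√139 with c, d ∈ Q. Squaring: 14 = c^2 + 139d^2 + 2cd√139. Since √139 ∉ Q this forces 2cd = 0. If d = 0 then √14 = c ∈ Q, contradicting 14 squarefree > 1. If c = 0 then 14 = 139d^2, so 139·14 = (139d)^2 is a perfect square in Q — but 139·14 = 1946 is not a perfect square (since 139 and 14 are distinct squarefree integers). Contradiction. Hence √14 ∉ Q(√139), so x^2 - 14 stays irreducible over Q(√139) and [Q(√139, √14) : Q(√139)] = 2. By the tower law, [Q(√139, √14) : Q] = 2 · 2 = 4.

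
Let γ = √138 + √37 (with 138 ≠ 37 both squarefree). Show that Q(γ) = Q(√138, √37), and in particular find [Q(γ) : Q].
[Q(γ) : Q] = 4 (equivalently, Q(γ) = Q(√138, √37))

Obviously Q(γ) ⊆ Q(√138, √37), and [Q(√138, √37):Q] = 4 (since 138, 37 are distinct squarefree integers > 1 with 5106 not a perfect square). To show equality we compute the minimal polynomial of γ. From γ = √138 + √37: γ^2 = 138 + 2√(5106) + 37 = 175 + 2√(5106), so γ^2 - 175 = 2√(5106); squaring, (γ^2 - 175)^2 = 4·5106, i.e. γ^4 - 350γ^2 + 30625 - 20424 = 0, i.e. γ^4 - 350γ^2 + 10201 = 0. So γ is a root of x^4 - 350x^2 + 10201. This polynomial is irreducible over Q: it has no rational root (each ±√138 ± √37 is irrational), and any factorization into two quadratics over Q would force √(5106) ∈ Q (pairing opposite roots) or √138, √37 ∈ Q (other pairings), all impossible. Hence [Q(γ):Q] = 4 = [Q(√138, √37):Q], so Q(γ) = Q(√138, √37).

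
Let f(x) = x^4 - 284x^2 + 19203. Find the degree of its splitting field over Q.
[K : Q] = 4

Solving the quadratic in x^2: x^2 = (284 ± √(284^2 - 4·19203))/2 = (284 ± √3844)/2 = (284 ± 62)/2, giving x^2 = 173 or x^2 = 111. So f(x) = (x^2 - 173)(x^2 - 111) and the roots of f are ±√173, ±√111. Hence the splitting field is K = Q(√173, √111). Since 173 and 111 are distinct squarefree integers > 1, their product 19203 is not a perfect square, so √111 ∉ Q(√173). By the tower law [K:Q] = [Q(√173,√111):Q(√173)] · [Q(√173):Q] = 2 · 2 = 4.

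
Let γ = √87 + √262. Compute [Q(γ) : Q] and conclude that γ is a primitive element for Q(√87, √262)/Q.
[Q(γ) : Q] = 4 (equivalently, Q(γ) = Q(√87, √262))

Obviously Q(γ) ⊆ Q(√87, √262), and [Q(√87, √262):Q] = 4 (since 87, 262 are distinct squarefree integers > 1 with 22794 not a perfect square). To show equality we compute the minimal polynomial of γ. From γ = √87 + √262: γ^2 = 87 + 2√(22794) + 262 = 349 + 2√(22794), so γ^2 - 349 = 2√(22794); squaring, (γ^2 - 349)^2 = 4·22794, i.e. γ^4 - 698γ^2 + 121801 - 91176 = 0, i.e. γ^4 - 698γ^2 + 30625 = 0. So γ is a root of x^4 - 698x^2 + 30625. This polynomial is irreducible over Q: it has no rational root (each ±√87 ± √262 is irrational), and any factorization into two quadratics over Q would force √(22794) ∈ Q (pairing opposite roots) or √87, √262 ∈ Q (other pairings), all impossible. Hence [Q(γ):Q] = 4 = [Q(√87, √262):Q], so Q(γ) = Q(√87, √262).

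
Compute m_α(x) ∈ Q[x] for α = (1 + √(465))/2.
m_α(x) = x^2 - x - 116

From 2α - 1 = √(465), squaring gives (2α - 1)^2 = 465, i.e. 4α^2 - 4α + 1 = 465, so α^2 - α + (1 - 465)/4 = 0. Since 465 ≡ 1 (mod 4), (1 - 465)/4 = -116 ∈ Z. The polynomial x^2 - x - 116 has discriminant 1 - 4·(-116) = 465, which is not a perfect square in Q (d = 465 is squarefree and ≠ 1), so x^2 - x - 116 is irreducible over Q. It is the minimal polynomial of α.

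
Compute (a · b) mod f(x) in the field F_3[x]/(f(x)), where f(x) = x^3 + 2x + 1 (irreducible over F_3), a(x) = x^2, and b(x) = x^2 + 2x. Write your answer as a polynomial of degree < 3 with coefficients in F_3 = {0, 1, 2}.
a · b ≡ x^2 + x + 1 (mod f(x))

Multiply in F_3[x]: a(x)·b(x) = (x^2)·(x^2 + 2x) = x^4 + 2x^3. This has degree ≥ 3, so divide by f(x) over F_3: x^4 + 2x^3 = (x + 2)·(x^3 + 2x + 1) + (x^2 + x + 1). Hence a·b ≡ x^2 + x + 1 (mod f). (F_3[x]/(f) is a field with 3^3 = 27 elements since f is irreducible of degree 3.)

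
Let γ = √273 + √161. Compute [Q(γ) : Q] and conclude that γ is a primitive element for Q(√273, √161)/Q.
[Q(γ) : Q] = 4 (equivalently, Q(γ) = Q(√273, √161))

Obviously Q(γ) ⊆ Q(√273, √161), and [Q(√273, √161):Q] = 4 (since 273, 161 are distinct squarefree integers > 1 with 43953 not a perfect square). To show equality we compute the minimal polynomial of γ. From γ = √273 + √161: γ^2 = 273 + 2√(43953) + 161 = 434 + 2√(43953), so γ^2 - 434 = 2√(43953); squaring, (γ^2 - 434)^2 = 4·43953, i.e. γ^4 - 868γ^2 + 188356 - 175812 = 0, i.e. γ^4 - 868γ^2 + 12544 = 0. So γ is a root of x^4 - 868x^2 + 12544. This polynomial is irreducible over Q: it has no rational root (each ±√273 ± √161 is irrational), and any factorization into two quadratics over Q would force √(43953) ∈ Q (pairing opposite roots) or √273, √161 ∈ Q (other pairings), all impossible. Hence [Q(γ):Q] = 4 = [Q(√273, √161):Q], so Q(γ) = Q(√273, √161).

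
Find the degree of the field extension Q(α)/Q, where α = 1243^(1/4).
[Q(α):Q] = 4

α is a root of x^4 - 1243. By Eisenstein's criterion at the prime p = 11 (which divides the constant term 1243 but p^2 = 121 does not, since 1243 is squarefree), x^4 - 1243 is irreducible over Q. Hence [Q(α):Q] = 4.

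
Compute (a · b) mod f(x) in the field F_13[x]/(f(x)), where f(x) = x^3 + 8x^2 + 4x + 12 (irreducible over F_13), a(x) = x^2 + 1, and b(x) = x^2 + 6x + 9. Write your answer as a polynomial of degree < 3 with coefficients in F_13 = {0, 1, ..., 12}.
a · b ≡ 9x^2 + 2x + 7 (mod f(x))

Multiply in F_13[x]: a(x)·b(x) = (x^2 + 1)·(x^2 + 6x + 9) = x^4 + 6x^3 + 10x^2 + 6x + 9. This has degree ≥ 3, so divide by f(x) over F_13: x^4 + 6x^3 + 10x^2 + 6x + 9 = (x + 11)·(x^3 + 8x^2 + 4x + 12) + (9x^2 + 2x + 7). Hence a·b ≡ 9x^2 + 2x + 7 (mod f). (F_13[x]/(f) is a field with 13^3 = 2197 elements since f is irreducible of degree 3.)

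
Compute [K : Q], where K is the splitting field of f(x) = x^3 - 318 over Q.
[K : Q] = 6

The roots of x^3 - 318 are ∛318, ω∛318, ω^2∛318 where ω = e^(2πi/3) is a primitive cube root of unity, so K = Q(∛318, ω). Now [Q(∛318):Q] = 3 (since 318 is not a perfect cube, x^3 - 318 is irreducible) and [Q(ω):Q] = 2. Both 2 and 3 divide [K:Q], and [K:Q] ≤ 3·2 = 6, so [K:Q] = 6. (Equivalently: Q(∛318) ⊂ R but ω ∉ R, so [K : Q(∛318)] = 2.)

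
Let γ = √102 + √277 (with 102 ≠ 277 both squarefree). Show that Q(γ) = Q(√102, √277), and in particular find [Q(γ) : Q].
[Q(γ) : Q] = 4 (equivalently, Q(γ) = Q(√102, √277))

Obviously Q(γ) ⊆ Q(√102, √277), and [Q(√102, √277):Q] = 4 (since 102, 277 are distinct squarefree integers > 1 with 28254 not a perfect square). To show equality we compute the minimal polynomial of γ. From γ = √102 + √277: γ^2 = 102 + 2√(28254) + 277 = 379 + 2√(28254), so γ^2 - 379 = 2√(28254); squaring, (γ^2 - 379)^2 = 4·28254, i.e. γ^4 - 758γ^2 + 143641 - 113016 = 0, i.e. γ^4 - 758γ^2 + 30625 = 0. So γ is a root of x^4 - 758x^2 + 30625. This polynomial is irreducible over Q: it has no rational root (each ±√102 ± √277 is irrational), and any factorization into two quadratics over Q would force √(28254) ∈ Q (pairing opposite roots) or √102, √277 ∈ Q (other pairings), all impossible. Hence [Q(γ):Q] = 4 = [Q(√102, √277):Q], so Q(γ) = Q(√102, √277).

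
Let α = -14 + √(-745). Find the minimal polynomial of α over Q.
m_α(x) = x^2 + 28x + 941

From α + 14 = √(-745), squaring gives (α + 14)^2 = -745, i.e. α^2 + 28α + 196 = -745, so α^2 + 28α + 941 = 0. The discriminant of x^2 + 28x + 941 is (28)^2 - 4·(941) = 784 - 3764 = -2980, and 4·(-745) is not a perfect square in Q since -745 is squarefree and ≠ 1. Hence x^2 + 28x + 941 is irreducible over Q and is the minimal polynomial of α.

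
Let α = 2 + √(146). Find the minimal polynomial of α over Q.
m_α(x) = x^2 - 4x - 142

From α - 2 = √(146), squaring gives (α - 2)^2 = 146, i.e. α^2 - 4α + 4 = 146, so α^2 - 4α - 142 = 0. The discriminant of x^2 - 4x - 142 is (-4)^2 - 4·(-142) = 16 + 568 = 584, and 4·(146) is not a perfect square in Q since 146 is squarefree and ≠ 1. Hence x^2 - 4x - 142 is irreducible over Q and is the minimal polynomial of α.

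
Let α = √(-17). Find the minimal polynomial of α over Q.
m_α(x) = x^2 + 17

α satisfies α^2 + 17 = 0, so x^2 + 17 annihilates α. Since d = -17 is squarefree and ≠ 1, it is not a perfect square in Q, so x^2 + 17 has no rational root and is therefore irreducible over Q (a degree-2 polynomial over a field is irreducible iff it has no root). Hence m_α(x) = x^2 + 17.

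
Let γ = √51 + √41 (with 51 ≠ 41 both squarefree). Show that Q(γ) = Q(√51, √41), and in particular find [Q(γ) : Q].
[Q(γ) : Q] = 4 (equivalently, Q(γ) = Q(√51, √41))

Obviously Q(γ) ⊆ Q(√51, √41), and [Q(√51, √41):Q] = 4 (since 51, 41 are distinct squarefree integers > 1 with 2091 not a perfect square). To show equality we compute the minimal polynomial of γ. From γ = √51 + √41: γ^2 = 51 + 2√(2091) + 41 = 92 + 2√(2091), so γ^2 - 92 = 2√(2091); squaring, (γ^2 - 92)^2 = 4·2091, i.e. γ^4 - 184γ^2 + 8464 - 8364 = 0, i.e. γ^4 - 184γ^2 + 100 = 0. So γ is a root of x^4 - 184x^2 + 100. This polynomial is irreducible over Q: it has no rational root (each ±√51 ± √41 is irrational), and any factorization into two quadratics over Q would force √(2091) ∈ Q (pairing opposite roots) or √51, √41 ∈ Q (other pairings), all impossible. Hence [Q(γ):Q] = 4 = [Q(√51, √41):Q], so Q(γ) = Q(√51, √41).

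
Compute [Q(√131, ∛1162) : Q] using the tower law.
[Q(√131, ∛1162) : Q] = 6

Let L = Q(√131, ∛1162). Since Q(√131) ⊂ L and [Q(√131):Q] = 2, the tower law gives 2 | [L:Q]. Likewise Q(∛1162) ⊂ L with [Q(∛1162):Q] = 3 (because 1162 is not a perfect cube), so 3 | [L:Q]. As gcd(2,3) = 1, [L:Q] is divisible by 6. Conversely L is generated over Q by √131 and ∛1162, so [L:Q] ≤ 2·3 = 6. Therefore [Q(√131, ∛1162) : Q] = 6.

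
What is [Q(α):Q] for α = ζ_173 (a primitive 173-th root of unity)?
[Q(α):Q] = 172

The minimal polynomial of ζ_173 over Q is the 173-th cyclotomic polynomial Φ_173(x), which is irreducible over Q and has degree φ(173) = 172. Hence [Q(α):Q] = φ(173) = 172.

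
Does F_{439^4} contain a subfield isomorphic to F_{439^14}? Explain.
No: F_{439^14} is not a subfield of F_{439^4}

F_{p^m} embeds in F_{p^n} iff m | n. Here 14 ∤ 4 (since 4 = 0·14 + 4 with remainder 4 ≠ 0), so F_{439^14} is not a subfield of F_{439^4}. Equivalently: if it were, the tower law would give 14 = [F_{439^14}:F_439] dividing [F_{439^4}:F_439] = 4, contradiction.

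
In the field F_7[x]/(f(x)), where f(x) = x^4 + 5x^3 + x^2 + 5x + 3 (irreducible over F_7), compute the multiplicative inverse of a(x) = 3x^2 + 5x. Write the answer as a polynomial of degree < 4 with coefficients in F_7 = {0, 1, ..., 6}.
a(x)^(-1) ≡ x^3 + 4x^2 + 1 (mod f(x))

Since f is irreducible over F_7, F_7[x]/(f) is a field and a(x) ≠ 0 has an inverse. Apply the extended Euclidean algorithm to f(x) and a(x) in F_7[x]: f(x) = (5x^2 + 5x + 6)·a(x) + (3x + 3);  a(x) = (x + 3)·(3x + 3) + (5). The last nonzero remainder is the constant 5 = gcd(f, a) in F_7. Back-substituting through the division chain expresses 5 = s(x)·a(x) + t(x)·f(x) with s(x) ≡ 5x^3 + 6x^2 + 5 (mod f), so (5x^3 + 6x^2 + 5)·a(x) ≡ 5 (mod f). Multiplying by 5^(-1) ≡ 3 in F_7 gives a(x)^(-1) ≡ 3·(5x^3 + 6x^2 + 5) ≡ x^3 + 4x^2 + 1 (mod f). Check: (3x^2 + 5x)·(x^3 + 4x^2 + 1) = 3x^5 + 3x^4 + 6x^3 + 3x^2 + 5x ≡ 1 (mod x^4 + 5x^3 + x^2 + 5x + 3).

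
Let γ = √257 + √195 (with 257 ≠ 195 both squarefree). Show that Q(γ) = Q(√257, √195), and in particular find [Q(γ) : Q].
[Q(γ) : Q] = 4 (equivalently, Q(γ) = Q(√257, √195))

Obviously Q(γ) ⊆ Q(√257, √195), and [Q(√257, √195):Q] = 4 (since 257, 195 are distinct squarefree integers > 1 with 50115 not a perfect square). To show equality we compute the minimal polynomial of γ. From γ = √257 + √195: γ^2 = 257 + 2√(50115) + 195 = 452 + 2√(50115), so γ^2 - 452 = 2√(50115); squaring, (γ^2 - 452)^2 = 4·50115, i.e. γ^4 - 904γ^2 + 204304 - 200460 = 0, i.e. γ^4 - 904γ^2 + 3844 = 0. So γ is a root of x^4 - 904x^2 + 3844. This polynomial is irreducible over Q: it has no rational root (each ±√257 ± √195 is irrational), and any factorization into two quadratics over Q would force √(50115) ∈ Q (pairing opposite roots) or √257, √195 ∈ Q (other pairings), all impossible. Hence [Q(γ):Q] = 4 = [Q(√257, √195):Q], so Q(γ) = Q(√257, √195).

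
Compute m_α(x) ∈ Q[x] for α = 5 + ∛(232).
m_α(x) = x^3 - 15x^2 + 75x - 357

Set β = α - 5 = ∛(232), so β^3 = 232. Then (α - 5)^3 - 232 = 0, i.e. α is a root of g(x) = (x - 5)^3 - 232 = x^3 - 15x^2 + 75x - 357. Since g(x) = h(x - 5) where h(x) = x^3 - 232, and h is irreducible over Q (because 232 is not a perfect cube, so h has no rational root, and a monic cubic with no rational root is irreducible), g is also irreducible (irreducibility is preserved under the substitution x → x - 5). Hence m_α(x) = x^3 - 15x^2 + 75x - 357.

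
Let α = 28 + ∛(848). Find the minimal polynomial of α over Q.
m_α(x) = x^3 - 84x^2 + 2352x - 22800

Set β = α - 28 = ∛(848), so β^3 = 848. Then (α - 28)^3 - 848 = 0, i.e. α is a root of g(x) = (x - 28)^3 - 848 = x^3 - 84x^2 + 2352x - 22800. Since g(x) = h(x - 28) where h(x) = x^3 - 848, and h is irreducible over Q (because 848 is not a perfect cube, so h has no rational root, and a monic cubic with no rational root is irreducible), g is also irreducible (irreducibility is preserved under the substitution x → x - 28). Hence m_α(x) = x^3 - 84x^2 + 2352x - 22800.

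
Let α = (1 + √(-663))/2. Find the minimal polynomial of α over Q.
m_α(x) = x^2 - x + 166

From 2α - 1 = √(-663), squaring gives (2α - 1)^2 = -663, i.e. 4α^2 - 4α + 1 = -663, so α^2 - α + (1 + 663)/4 = 0. Since -663 ≡ 1 (mod 4), (1 + 663)/4 = 166 ∈ Z. The polynomial x^2 - x + 166 has discriminant 1 - 4·(166) = -663, which is not a perfect square in Q (d = -663 is squarefree and ≠ 1), so x^2 - x + 166 is irreducible over Q. It is the minimal polynomial of α.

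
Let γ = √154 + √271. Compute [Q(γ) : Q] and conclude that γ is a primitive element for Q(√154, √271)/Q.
[Q(γ) : Q] = 4 (equivalently, Q(γ) = Q(√154, √271))

Obviously Q(γ) ⊆ Q(√154, √271), and [Q(√154, √271):Q] = 4 (since 154, 271 are distinct squarefree integers > 1 with 41734 not a perfect square). To show equality we compute the minimal polynomial of γ. From γ = √154 + √271: γ^2 = 154 + 2√(41734) + 271 = 425 + 2√(41734), so γ^2 - 425 = 2√(41734); squaring, (γ^2 - 425)^2 = 4·41734, i.e. γ^4 - 850γ^2 + 180625 - 166936 = 0, i.e. γ^4 - 850γ^2 + 13689 = 0. So γ is a root of x^4 - 850x^2 + 13689. This polynomial is irreducible over Q: it has no rational root (each ±√154 ± √271 is irrational), and any factorization into two quadratics over Q would force √(41734) ∈ Q (pairing opposite roots) or √154, √271 ∈ Q (other pairings), all impossible. Hence [Q(γ):Q] = 4 = [Q(√154, √271):Q], so Q(γ) = Q(√154, √271).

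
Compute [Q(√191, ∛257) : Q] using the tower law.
[Q(√191, ∛257) : Q] = 6

Let L = Q(√191, ∛257). Since Q(√191) ⊂ L and [Q(√191):Q] = 2, the tower law gives 2 | [L:Q]. Likewise Q(∛257) ⊂ L with [Q(∛257):Q] = 3 (because 257 is not a perfect cube), so 3 | [L:Q]. As gcd(2,3) = 1, [L:Q] is divisible by 6. Conversely L is generated over Q by √191 and ∛257, so [L:Q] ≤ 2·3 = 6. Therefore [Q(√191, ∛257) : Q] = 6.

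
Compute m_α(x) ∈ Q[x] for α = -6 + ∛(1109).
m_α(x) = x^3 + 18x^2 + 108x - 893

Set β = α + 6 = ∛(1109), so β^3 = 1109. Then (α + 6)^3 - 1109 = 0, i.e. α is a root of g(x) = (x + 6)^3 - 1109 = x^3 + 18x^2 + 108x - 893. Since g(x) = h(x + 6) where h(x) = x^3 - 1109, and h is irreducible over Q (because 1109 is not a perfect cube, so h has no rational root, and a monic cubic with no rational root is irreducible), g is also irreducible (irreducibility is preserved under the substitution x → x + 6). Hence m_α(x) = x^3 + 18x^2 + 108x - 893.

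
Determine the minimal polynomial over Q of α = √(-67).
m_α(x) = x^2 + 67

α satisfies α^2 + 67 = 0, so x^2 + 67 annihilates α. Since d = -67 is squarefree and ≠ 1, it is not a perfect square in Q, so x^2 + 67 has no rational root and is therefore irreducible over Q (a degree-2 polynomial over a field is irreducible iff it has no root). Hence m_α(x) = x^2 + 67.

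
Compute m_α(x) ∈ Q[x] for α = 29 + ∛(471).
m_α(x) = x^3 - 87x^2 + 2523x - 24860

Set β = α - 29 = ∛(471), so β^3 = 471. Then (α - 29)^3 - 471 = 0, i.e. α is a root of g(x) = (x - 29)^3 - 471 = x^3 - 87x^2 + 2523x - 24860. Since g(x) = h(x - 29) where h(x) = x^3 - 471, and h is irreducible over Q (because 471 is not a perfect cube, so h has no rational root, and a monic cubic with no rational root is irreducible), g is also irreducible (irreducibility is preserved under the substitution x → x - 29). Hence m_α(x) = x^3 - 87x^2 + 2523x - 24860.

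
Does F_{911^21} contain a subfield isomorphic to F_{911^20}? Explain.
No: F_{911^20} is not a subfield of F_{911^21}

F_{p^m} embeds in F_{p^n} iff m | n. Here 20 ∤ 21 (since 21 = 1·20 + 1 with remainder 1 ≠ 0), so F_{911^20} is not a subfield of F_{911^21}. Equivalently: if it were, the tower law would give 20 = [F_{911^20}:F_911] dividing [F_{911^21}:F_911] = 21, contradiction.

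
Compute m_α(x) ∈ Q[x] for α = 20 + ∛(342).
m_α(x) = x^3 - 60x^2 + 1200x - 8342

Set β = α - 20 = ∛(342), so β^3 = 342. Then (α - 20)^3 - 342 = 0, i.e. α is a root of g(x) = (x - 20)^3 - 342 = x^3 - 60x^2 + 1200x - 8342. Since g(x) = h(x - 20) where h(x) = x^3 - 342, and h is irreducible over Q (because 342 is not a perfect cube, so h has no rational root, and a monic cubic with no rational root is irreducible), g is also irreducible (irreducibility is preserved under the substitution x → x - 20). Hence m_α(x) = x^3 - 60x^2 + 1200x - 8342.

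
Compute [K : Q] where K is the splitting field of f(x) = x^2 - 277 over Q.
[K : Q] = 2

f(x) = x^2 - 277 factors as (x - √277)(x + √277). The splitting field is K = Q(√277). Since 277 is squarefree and > 1, it is not a perfect square, so x^2 - 277 is irreducible over Q and [Q(√277) : Q] = 2. Hence [K : Q] = 2.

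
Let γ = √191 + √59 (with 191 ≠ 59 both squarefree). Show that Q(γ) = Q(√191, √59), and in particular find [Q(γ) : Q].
[Q(γ) : Q] = 4 (equivalently, Q(γ) = Q(√191, √59))

Obviously Q(γ) ⊆ Q(√191, √59), and [Q(√191, √59):Q] = 4 (since 191, 59 are distinct squarefree integers > 1 with 11269 not a perfect square). To show equality we compute the minimal polynomial of γ. From γ = √191 + √59: γ^2 = 191 + 2√(11269) + 59 = 250 + 2√(11269), so γ^2 - 250 = 2√(11269); squaring, (γ^2 - 250)^2 = 4·11269, i.e. γ^4 - 500γ^2 + 62500 - 45076 = 0, i.e. γ^4 - 500γ^2 + 17424 = 0. So γ is a root of x^4 - 500x^2 + 17424. This polynomial is irreducible over Q: it has no rational root (each ±√191 ± √59 is irrational), and any factorization into two quadratics over Q would force √(11269) ∈ Q (pairing opposite roots) or √191, √59 ∈ Q (other pairings), all impossible. Hence [Q(γ):Q] = 4 = [Q(√191, √59):Q], so Q(γ) = Q(√191, √59).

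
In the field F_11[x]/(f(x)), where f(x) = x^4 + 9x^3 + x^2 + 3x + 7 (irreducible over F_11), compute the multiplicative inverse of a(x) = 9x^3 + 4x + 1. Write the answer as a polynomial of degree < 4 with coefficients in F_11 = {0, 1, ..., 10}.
a(x)^(-1) ≡ 9x^2 + 2 (mod f(x))

Since f is irreducible over F_11, F_11[x]/(f) is a field and a(x) ≠ 0 has an inverse. Apply the extended Euclidean algorithm to f(x) and a(x) in F_11[x]: f(x) = (5x + 1)·a(x) + (3x^2 + 5x + 6);  a(x) = (3x + 6)·(3x^2 + 5x + 6) + (9). The last nonzero remainder is the constant 9 = gcd(f, a) in F_11. Back-substituting through the division chain expresses 9 = s(x)·a(x) + t(x)·f(x) with s(x) ≡ 4x^2 + 7 (mod f), so (4x^2 + 7)·a(x) ≡ 9 (mod f). Multiplying by 9^(-1) ≡ 5 in F_11 gives a(x)^(-1) ≡ 5·(4x^2 + 7) ≡ 9x^2 + 2 (mod f). Check: (9x^3 + 4x + 1)·(9x^2 + 2) = 4x^5 + 10x^3 + 9x^2 + 8x + 2 ≡ 1 (mod x^4 + 9x^3 + x^2 + 3x + 7).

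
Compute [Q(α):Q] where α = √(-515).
[Q(α):Q] = 2

[Q(α):Q] equals the degree of the minimal polynomial of α. Here α^2 = -515 and x^2 + 515 is irreducible (d = -515 is squarefree, ≠ 1, hence not a square), so deg(m_α) = 2. Thus [Q(α):Q] = 2.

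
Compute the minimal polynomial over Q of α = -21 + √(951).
m_α(x) = x^2 + 42x - 510

From α + 21 = √(951), squaring gives (α + 21)^2 = 951, i.e. α^2 + 42α + 441 = 951, so α^2 + 42α - 510 = 0. The discriminant of x^2 + 42x - 510 is (42)^2 - 4·(-510) = 1764 + 2040 = 3804, and 4·(951) is not a perfect square in Q since 951 is squarefree and ≠ 1. Hence x^2 + 42x - 510 is irreducible over Q and is the minimal polynomial of α.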